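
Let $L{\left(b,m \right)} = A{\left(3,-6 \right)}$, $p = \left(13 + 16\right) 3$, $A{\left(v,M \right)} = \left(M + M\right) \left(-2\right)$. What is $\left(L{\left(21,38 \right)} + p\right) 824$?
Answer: $91464$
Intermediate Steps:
$A{\left(v,M \right)} = - 4 M$ ($A{\left(v,M \right)} = 2 M \left(-2\right) = - 4 M$)
$p = 87$ ($p = 29 \cdot 3 = 87$)
$L{\left(b,m \right)} = 24$ ($L{\left(b,m \right)} = \left(-4\right) \left(-6\right) = 24$)
$\left(L{\left(21,38 \right)} + p\right) 824 = \left(24 + 87\right) 824 = 111 \cdot 824 = 91464$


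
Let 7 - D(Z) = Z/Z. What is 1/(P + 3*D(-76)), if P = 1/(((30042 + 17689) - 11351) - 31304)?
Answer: 5076/91369 ≈ 0.055555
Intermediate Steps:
D(Z) = 6 (D(Z) = 7 - Z/Z = 7 - 1*1 = 7 - 1 = 6)
P = 1/5076 (P = 1/((47731 - 11351) - 31304) = 1/(36380 - 31304) = 1/5076 ≈ 0.00019701)
1/(P + 3*D(-76)) = 1/(1/5076 + 3*6) = 1/(1/5076 + 18) = 1/(91369/5076) = 5076/91369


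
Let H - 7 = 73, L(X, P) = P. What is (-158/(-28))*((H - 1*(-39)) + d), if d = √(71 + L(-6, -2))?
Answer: 1343/2 + 79*√69/14 ≈ 718.37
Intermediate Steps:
H = 80 (H = 7 + 73 = 80)
d = √69 (d = √(71 - 2) = √69 ≈ 8.3066)
(-158/(-28))*((H - 1*(-39)) + d) = (-158/(-28))*((80 - 1*(-39)) + √69) = (-158*(-1/28))*((80 + 39) + √69) = 79*(119 + √69)/14 = 1343/2 + 79*√69/14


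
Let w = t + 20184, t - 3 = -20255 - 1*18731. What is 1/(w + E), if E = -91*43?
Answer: -1/22712 ≈ -4.4030e-5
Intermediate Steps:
t = -38983 (t = 3 + (-20255 - 1*18731) = 3 + (-20255 - 18731) = 3 - 38986 = -38983)
E = -3913
w = -18799 (w = -38983 + 20184 = -18799)
1/(w + E) = 1/(-18799 - 3913) = 1/(-22712) = -1/22712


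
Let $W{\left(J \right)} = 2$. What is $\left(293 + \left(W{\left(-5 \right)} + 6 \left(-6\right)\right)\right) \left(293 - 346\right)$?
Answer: $-13727$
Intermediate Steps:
$\left(293 + \left(W{\left(-5 \right)} + 6 \left(-6\right)\right)\right) \left(293 - 346\right) = \left(293 + \left(2 + 6 \left(-6\right)\right)\right) \left(293 - 346\right) = \left(293 + \left(2 - 36\right)\right) \left(-53\right) = \left(293 - 34\right) \left(-53\right) = 259 \left(-53\right) = -13727$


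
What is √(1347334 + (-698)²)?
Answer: √1834538 ≈ 1354.5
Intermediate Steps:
√(1347334 + (-698)²) = √(1347334 + 487204) = √1834538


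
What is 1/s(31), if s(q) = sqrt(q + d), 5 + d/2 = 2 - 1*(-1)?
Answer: sqrt(3)/9 ≈ 0.19245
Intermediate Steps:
d = -4 (d = -10 + 2*(2 - 1*(-1)) = -10 + 2*(2 + 1) = -10 + 2*3 = -10 + 6 = -4)
s(q) = sqrt(-4 + q) (s(q) = sqrt(q - 4) = sqrt(-4 + q))
1/s(31) = 1/(sqrt(-4 + 31)) = 1/(sqrt(27)) = 1/(3*sqrt(3)) = sqrt(3)/9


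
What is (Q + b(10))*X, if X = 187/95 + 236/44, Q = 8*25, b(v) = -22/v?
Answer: 7577718/5225 ≈ 1450.3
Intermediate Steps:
Q = 200
X = 7662/1045 (X = 187*(1/95) + 236*(1/44) = 187/95 + 59/11 = 7662/1045 ≈ 7.3321)
(Q + b(10))*X = (200 - 22/10)*(7662/1045) = (200 - 22*1/10)*(7662/1045) = (200 - 11/5)*(7662/1045) = (989/5)*(7662/1045) = 7577718/5225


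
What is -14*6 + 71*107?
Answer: 7513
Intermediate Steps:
-14*6 + 71*107 = -84 + 7597 = 7513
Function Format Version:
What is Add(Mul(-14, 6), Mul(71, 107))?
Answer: 7513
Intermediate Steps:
Add(Mul(-14, 6), Mul(71, 107)) = Add(-84, 7597) = 7513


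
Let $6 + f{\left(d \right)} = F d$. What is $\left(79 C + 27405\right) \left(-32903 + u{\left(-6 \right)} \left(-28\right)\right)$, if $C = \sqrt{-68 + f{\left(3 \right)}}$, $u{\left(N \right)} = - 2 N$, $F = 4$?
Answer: $-910914795 - 2625881 i \sqrt{62} \approx -9.1091 \cdot 10^{8} - 2.0676 \cdot 10^{7} i$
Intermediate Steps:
$f{\left(d \right)} = -6 + 4 d$
$C = i \sqrt{62}$ ($C = \sqrt{-68 + \left(-6 + 4 \cdot 3\right)} = \sqrt{-68 + \left(-6 + 12\right)} = \sqrt{-68 + 6} = \sqrt{-62} = i \sqrt{62} \approx 7.874 i$)
$\left(79 C + 27405\right) \left(-32903 + u{\left(-6 \right)} \left(-28\right)\right) = \left(79 i \sqrt{62} + 27405\right) \left(-32903 + \left(-2\right) \left(-6\right) \left(-28\right)\right) = \left(79 i \sqrt{62} + 27405\right) \left(-32903 + 12 \left(-28\right)\right) = \left(27405 + 79 i \sqrt{62}\right) \left(-32903 - 336\right) = \left(27405 + 79 i \sqrt{62}\right) \left(-33239\right) = -910914795 - 2625881 i \sqrt{62}$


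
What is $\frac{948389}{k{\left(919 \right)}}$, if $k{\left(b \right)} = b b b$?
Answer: $\frac{948389}{776151559} \approx 0.0012219$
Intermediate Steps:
$k{\left(b \right)} = b^{3}$ ($k{\left(b \right)} = b^{2} b = b^{3}$)
$\frac{948389}{k{\left(919 \right)}} = \frac{948389}{919^{3}} = \frac{948389}{776151559}$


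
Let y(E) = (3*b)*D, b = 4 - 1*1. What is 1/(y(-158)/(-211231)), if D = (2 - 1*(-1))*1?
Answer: -211231/27 ≈ -7823.4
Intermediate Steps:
b = 3 (b = 4 - 1 = 3)
D = 3 (D = (2 + 1)*1 = 3*1 = 3)
y(E) = 27 (y(E) = (3*3)*3 = 9*3 = 27)
1/(y(-158)/(-211231)) = 1/(27/(-211231)) = 1/(27*(-1/211231)) = 1/(-27/211231) = -211231/27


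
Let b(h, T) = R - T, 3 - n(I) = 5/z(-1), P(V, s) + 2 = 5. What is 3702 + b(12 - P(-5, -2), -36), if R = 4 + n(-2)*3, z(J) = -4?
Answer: 15019/4 ≈ 3754.8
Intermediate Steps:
P(V, s) = 3 (P(V, s) = -2 + 5 = 3)
n(I) = 17/4 (n(I) = 3 - 5/(-4) = 3 - 5*(-1)/4 = 3 - 1*(-5/4) = 3 + 5/4 = 17/4)
R = 67/4 (R = 4 + (17/4)*3 = 4 + 51/4 = 67/4 ≈ 16.750)
b(h, T) = 67/4 - T
3702 + b(12 - P(-5, -2), -36) = 3702 + (67/4 - 1*(-36)) = 3702 + (67/4 + 36) = 3702 + 211/4 = 15019/4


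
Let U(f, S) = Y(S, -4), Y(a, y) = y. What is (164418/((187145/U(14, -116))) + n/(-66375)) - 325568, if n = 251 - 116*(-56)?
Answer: -269611267744421/828116625 ≈ -3.2557e+5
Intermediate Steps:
n = 6747 (n = 251 + 6496 = 6747)
U(f, S) = -4
(164418/((187145/U(14, -116))) + n/(-66375)) - 325568 = (164418/((187145/(-4))) + 6747/(-66375)) - 325568 = (164418/((187145*(-¼))) + 6747*(-1/66375)) - 325568 = (164418/(-187145/4) - 2249/22125) - 325568 = (164418*(-4/187145) - 2249/22125) - 325568 = (-657672/187145 - 2249/22125) - 325568 = -2994376421/828116625 - 325568 = -269611267744421/828116625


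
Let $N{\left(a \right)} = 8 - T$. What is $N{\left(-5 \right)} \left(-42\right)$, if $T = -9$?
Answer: $-714$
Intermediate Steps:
$N{\left(a \right)} = 17$ ($N{\left(a \right)} = 8 - -9 = 8 + 9 = 17$)
$N{\left(-5 \right)} \left(-42\right) = 17 \left(-42\right) = -714$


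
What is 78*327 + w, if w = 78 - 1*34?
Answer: 25550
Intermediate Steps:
w = 44 (w = 78 - 34 = 44)
78*327 + w = 78*327 + 44 = 25506 + 44 = 25550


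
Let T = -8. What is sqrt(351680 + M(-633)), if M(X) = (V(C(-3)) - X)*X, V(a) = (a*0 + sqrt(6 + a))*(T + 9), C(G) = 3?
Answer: 2*I*sqrt(12727) ≈ 225.63*I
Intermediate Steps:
V(a) = sqrt(6 + a) (V(a) = (a*0 + sqrt(6 + a))*(-8 + 9) = (0 + sqrt(6 + a))*1 = sqrt(6 + a)*1 = sqrt(6 + a))
M(X) = X*(3 - X) (M(X) = (sqrt(6 + 3) - X)*X = (sqrt(9) - X)*X = (3 - X)*X = X*(3 - X))
sqrt(351680 + M(-633)) = sqrt(351680 - 633*(3 - 1*(-633))) = sqrt(351680 - 633*(3 + 633)) = sqrt(351680 - 633*636) = sqrt(351680 - 402588) = sqrt(-50908) = 2*I*sqrt(12727)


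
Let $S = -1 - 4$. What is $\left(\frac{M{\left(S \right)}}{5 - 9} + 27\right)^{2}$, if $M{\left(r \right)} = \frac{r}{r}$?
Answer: $\frac{11449}{16} \approx 715.56$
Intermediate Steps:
$S = -5$ ($S = -1 - 4 = -5$)
$M{\left(r \right)} = 1$
$\left(\frac{M{\left(S \right)}}{5 - 9} + 27\right)^{2} = \left(1 \frac{1}{5 - 9} + 27\right)^{2} = \left(1 \frac{1}{-4} + 27\right)^{2} = \left(1 \left(- \frac{1}{4}\right) + 27\right)^{2} = \left(- \frac{1}{4} + 27\right)^{2} = \left(\frac{107}{4}\right)^{2} = \frac{11449}{16}$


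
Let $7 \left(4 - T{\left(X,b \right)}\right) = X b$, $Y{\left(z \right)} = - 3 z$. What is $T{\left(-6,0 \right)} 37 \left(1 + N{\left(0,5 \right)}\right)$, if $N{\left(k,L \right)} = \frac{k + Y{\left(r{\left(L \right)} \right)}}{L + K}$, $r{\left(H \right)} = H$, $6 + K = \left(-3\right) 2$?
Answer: $\frac{3256}{7} \approx 465.14$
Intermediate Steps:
$K = -12$ ($K = -6 - 6 = -12$)
$T{\left(X,b \right)} = 4 - \frac{X b}{7}$
$N{\left(k,L \right)} = \frac{k - 3 L}{-12 + L}$ ($N{\left(k,L \right)} = \frac{k - 3 L}{L - 12} = \frac{k - 3 L}{-12 + L}$)
$T{\left(-6,0 \right)} 37 \left(1 + N{\left(0,5 \right)}\right) = \left(4 - \left(- \frac{6}{7}\right) 0\right) 37 \left(1 + \frac{0 - 15}{-12 + 5}\right) = \left(4 + 0\right) 37 \left(1 + \frac{0 - 15}{-7}\right) = 4 \cdot 37 \left(1 - - \frac{15}{7}\right) = 148 \left(1 + \frac{15}{7}\right) = 148 \cdot \frac{22}{7} = \frac{3256}{7}$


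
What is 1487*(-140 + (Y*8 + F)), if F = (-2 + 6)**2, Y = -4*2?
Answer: -279556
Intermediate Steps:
Y = -8
F = 16 (F = 4**2 = 16)
1487*(-140 + (Y*8 + F)) = 1487*(-140 + (-8*8 + 16)) = 1487*(-140 + (-64 + 16)) = 1487*(-140 - 48) = 1487*(-188) = -279556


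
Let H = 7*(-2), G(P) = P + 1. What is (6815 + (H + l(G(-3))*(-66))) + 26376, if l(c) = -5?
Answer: 33507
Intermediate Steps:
G(P) = 1 + P
H = -14
(6815 + (H + l(G(-3))*(-66))) + 26376 = (6815 + (-14 - 5*(-66))) + 26376 = (6815 + (-14 + 330)) + 26376 = (6815 + 316) + 26376 = 7131 + 26376 = 33507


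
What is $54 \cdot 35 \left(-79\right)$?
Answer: $-149310$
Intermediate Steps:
$54 \cdot 35 \left(-79\right) = 1890 \left(-79\right) = -149310$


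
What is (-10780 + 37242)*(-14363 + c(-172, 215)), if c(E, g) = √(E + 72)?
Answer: -380073706 + 264620*I ≈ -3.8007e+8 + 2.6462e+5*I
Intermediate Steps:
c(E, g) = √(72 + E)
(-10780 + 37242)*(-14363 + c(-172, 215)) = (-10780 + 37242)*(-14363 + √(72 - 172)) = 26462*(-14363 + √(-100)) = 26462*(-14363 + 10*I) = -380073706 + 264620*I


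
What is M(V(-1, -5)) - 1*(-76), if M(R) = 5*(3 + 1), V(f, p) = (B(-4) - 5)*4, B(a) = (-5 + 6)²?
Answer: 96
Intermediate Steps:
B(a) = 1 (B(a) = 1² = 1)
V(f, p) = -16 (V(f, p) = (1 - 5)*4 = -4*4 = -16)
M(R) = 20 (M(R) = 5*4 = 20)
M(V(-1, -5)) - 1*(-76) = 20 - 1*(-76) = 20 + 76 = 96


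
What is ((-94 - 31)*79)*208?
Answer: -2054000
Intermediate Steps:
((-94 - 31)*79)*208 = -125*79*208 = -9875*208 = -2054000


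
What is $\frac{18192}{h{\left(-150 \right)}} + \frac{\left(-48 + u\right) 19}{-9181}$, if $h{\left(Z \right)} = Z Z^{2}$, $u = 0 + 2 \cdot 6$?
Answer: $\frac{89228302}{1291078125} \approx 0.069111$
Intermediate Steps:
$u = 12$ ($u = 0 + 12 = 12$)
$h{\left(Z \right)} = Z^{3}$
$\frac{18192}{h{\left(-150 \right)}} + \frac{\left(-48 + u\right) 19}{-9181} = \frac{18192}{\left(-150\right)^{3}} + \frac{\left(-48 + 12\right) 19}{-9181} = \frac{18192}{-3375000} + \left(-36\right) 19 \left(- \frac{1}{9181}\right) = 18192 \left(- \frac{1}{3375000}\right) - - \frac{684}{9181} = - \frac{758}{140625} + \frac{684}{9181} = \frac{89228302}{1291078125}$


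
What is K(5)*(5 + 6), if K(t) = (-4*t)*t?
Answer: -1100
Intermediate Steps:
K(t) = -4*t²
K(5)*(5 + 6) = (-4*5²)*(5 + 6) = -4*25*11 = -100*11 = -1100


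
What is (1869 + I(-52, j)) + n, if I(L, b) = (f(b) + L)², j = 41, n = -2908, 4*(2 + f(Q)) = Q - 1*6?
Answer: 16137/16 ≈ 1008.6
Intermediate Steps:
f(Q) = -7/2 + Q/4 (f(Q) = -2 + (Q - 1*6)/4 = -2 + (Q - 6)/4 = -2 + (-6 + Q)/4 = -2 + (-3/2 + Q/4) = -7/2 + Q/4)
I(L, b) = (-7/2 + L + b/4)² (I(L, b) = ((-7/2 + b/4) + L)² = (-7/2 + L + b/4)²)
(1869 + I(-52, j)) + n = (1869 + (-14 + 41 + 4*(-52))²/16) - 2908 = (1869 + (-14 + 41 - 208)²/16) - 2908 = (1869 + (1/16)*(-181)²) - 2908 = (1869 + (1/16)*32761) - 2908 = (1869 + 32761/16) - 2908 = 62665/16 - 2908 = 16137/16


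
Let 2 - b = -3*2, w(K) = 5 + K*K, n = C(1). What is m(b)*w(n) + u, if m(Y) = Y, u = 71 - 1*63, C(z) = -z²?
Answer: 56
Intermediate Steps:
u = 8 (u = 71 - 63 = 8)
n = -1 (n = -1*1² = -1*1 = -1)
w(K) = 5 + K²
b = 8 (b = 2 - (-3)*2 = 2 - 1*(-6) = 2 + 6 = 8)
m(b)*w(n) + u = 8*(5 + (-1)²) + 8 = 8*(5 + 1) + 8 = 8*6 + 8 = 48 + 8 = 56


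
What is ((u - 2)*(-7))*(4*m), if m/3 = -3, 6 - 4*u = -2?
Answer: 0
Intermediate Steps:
u = 2 (u = 3/2 - ¼*(-2) = 3/2 + ½ = 2)
m = -9 (m = 3*(-3) = -9)
((u - 2)*(-7))*(4*m) = ((2 - 2)*(-7))*(4*(-9)) = (0*(-7))*(-36) = 0*(-36) = 0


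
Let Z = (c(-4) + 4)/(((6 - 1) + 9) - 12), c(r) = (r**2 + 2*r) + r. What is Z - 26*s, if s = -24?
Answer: 628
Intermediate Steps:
c(r) = r**2 + 3*r
Z = 4 (Z = (-4*(3 - 4) + 4)/(((6 - 1) + 9) - 12) = (-4*(-1) + 4)/((5 + 9) - 12) = (4 + 4)/(14 - 12) = 8/2 = 8*(1/2) = 4)
Z - 26*s = 4 - 26*(-24) = 4 + 624 = 628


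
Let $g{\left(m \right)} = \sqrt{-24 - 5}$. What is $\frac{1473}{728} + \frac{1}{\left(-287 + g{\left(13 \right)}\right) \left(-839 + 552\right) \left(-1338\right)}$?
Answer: $\frac{40599018781}{20065231368} - \frac{i \sqrt{29}}{31641326388} \approx 2.0233 - 1.7019 \cdot 10^{-10} i$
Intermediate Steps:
$g{\left(m \right)} = i \sqrt{29}$ ($g{\left(m \right)} = \sqrt{-29} = i \sqrt{29}$)
$\frac{1473}{728} + \frac{1}{\left(-287 + g{\left(13 \right)}\right) \left(-839 + 552\right) \left(-1338\right)} = \frac{1473}{728} + \frac{1}{\left(-287 + i \sqrt{29}\right) \left(-839 + 552\right) \left(-1338\right)} = 1473 \cdot \frac{1}{728} + \frac{1}{\left(-287 + i \sqrt{29}\right) \left(-287\right)} \left(- \frac{1}{1338}\right) = \frac{1473}{728} + \frac{1}{82369 - 287 i \sqrt{29}} \left(- \frac{1}{1338}\right) = \frac{1473}{728} - \frac{1}{1338 \left(82369 - 287 i \sqrt{29}\right)}$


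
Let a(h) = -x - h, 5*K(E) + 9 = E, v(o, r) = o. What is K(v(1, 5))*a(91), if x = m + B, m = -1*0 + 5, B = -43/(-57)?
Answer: 8824/57 ≈ 154.81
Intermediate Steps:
B = 43/57 (B = -43*(-1/57) = 43/57 ≈ 0.75439)
m = 5 (m = 0 + 5 = 5)
K(E) = -9/5 + E/5
x = 328/57 (x = 5 + 43/57 = 328/57 ≈ 5.7544)
a(h) = -328/57 - h (a(h) = -1*328/57 - h = -328/57 - h)
K(v(1, 5))*a(91) = (-9/5 + (1/5)*1)*(-328/57 - 1*91) = (-9/5 + 1/5)*(-328/57 - 91) = -8/5*(-5515/57) = 8824/57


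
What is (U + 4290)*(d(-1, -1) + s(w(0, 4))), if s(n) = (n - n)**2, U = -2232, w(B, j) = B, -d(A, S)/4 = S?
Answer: 8232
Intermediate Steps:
d(A, S) = -4*S
s(n) = 0 (s(n) = 0**2 = 0)
(U + 4290)*(d(-1, -1) + s(w(0, 4))) = (-2232 + 4290)*(-4*(-1) + 0) = 2058*(4 + 0) = 2058*4 = 8232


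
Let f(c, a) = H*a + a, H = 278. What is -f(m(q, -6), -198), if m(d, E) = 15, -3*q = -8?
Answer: 55242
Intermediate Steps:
q = 8/3 (q = -⅓*(-8) = 8/3 ≈ 2.6667)
f(c, a) = 279*a (f(c, a) = 278*a + a = 279*a)
-f(m(q, -6), -198) = -279*(-198) = -1*(-55242) = 55242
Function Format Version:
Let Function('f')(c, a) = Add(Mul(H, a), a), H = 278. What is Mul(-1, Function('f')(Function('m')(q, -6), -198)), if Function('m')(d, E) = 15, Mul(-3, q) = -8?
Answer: 55242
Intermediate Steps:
q = Rational(8, 3) (q = Mul(Rational(-1, 3), -8) = Rational(8, 3) ≈ 2.6667)
Function('f')(c, a) = Mul(279, a) (Function('f')(c, a) = Add(Mul(278, a), a) = Mul(279, a))
Mul(-1, Function('f')(Function('m')(q, -6), -198)) = Mul(-1, Mul(279, -198)) = Mul(-1, -55242) = 55242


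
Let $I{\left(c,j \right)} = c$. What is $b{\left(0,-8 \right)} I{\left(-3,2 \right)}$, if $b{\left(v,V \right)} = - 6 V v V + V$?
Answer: $24$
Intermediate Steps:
$b{\left(v,V \right)} = V - 6 v V^{2}$ ($b{\left(v,V \right)} = - 6 V v V + V = - 6 v V^{2} + V = V - 6 v V^{2}$)
$b{\left(0,-8 \right)} I{\left(-3,2 \right)} = - 8 \left(1 - \left(-48\right) 0\right) \left(-3\right) = - 8 \left(1 + 0\right) \left(-3\right) = \left(-8\right) 1 \left(-3\right) = \left(-8\right) \left(-3\right) = 24$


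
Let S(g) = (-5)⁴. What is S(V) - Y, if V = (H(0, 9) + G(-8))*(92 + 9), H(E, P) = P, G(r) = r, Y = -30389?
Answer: 31014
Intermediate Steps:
V = 101 (V = (9 - 8)*(92 + 9) = 1*101 = 101)
S(g) = 625
S(V) - Y = 625 - 1*(-30389) = 625 + 30389 = 31014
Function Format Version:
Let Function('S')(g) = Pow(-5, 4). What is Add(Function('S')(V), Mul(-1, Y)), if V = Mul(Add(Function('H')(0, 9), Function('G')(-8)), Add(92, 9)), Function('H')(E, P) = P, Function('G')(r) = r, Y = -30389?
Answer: 31014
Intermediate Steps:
V = 101 (V = Mul(Add(9, -8), Add(92, 9)) = Mul(1, 101) = 101)
Function('S')(g) = 625
Add(Function('S')(V), Mul(-1, Y)) = Add(625, Mul(-1, -30389)) = Add(625, 30389) = 31014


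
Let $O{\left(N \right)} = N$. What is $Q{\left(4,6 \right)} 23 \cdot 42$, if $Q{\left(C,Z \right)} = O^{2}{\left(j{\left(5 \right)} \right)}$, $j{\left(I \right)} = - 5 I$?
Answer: $603750$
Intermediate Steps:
$Q{\left(C,Z \right)} = 625$ ($Q{\left(C,Z \right)} = \left(\left(-5\right) 5\right)^{2} = \left(-25\right)^{2} = 625$)
$Q{\left(4,6 \right)} 23 \cdot 42 = 625 \cdot 23 \cdot 42 = 14375 \cdot 42 = 603750$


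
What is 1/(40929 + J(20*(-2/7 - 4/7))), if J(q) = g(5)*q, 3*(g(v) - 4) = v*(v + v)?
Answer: 7/284023 ≈ 2.4646e-5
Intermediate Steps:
g(v) = 4 + 2*v²/3 (g(v) = 4 + (v*(v + v))/3 = 4 + (v*(2*v))/3 = 4 + (2*v²)/3 = 4 + 2*v²/3)
J(q) = 62*q/3 (J(q) = (4 + (⅔)*5²)*q = (4 + (⅔)*25)*q = (4 + 50/3)*q = 62*q/3)
1/(40929 + J(20*(-2/7 - 4/7))) = 1/(40929 + 62*(20*(-2/7 - 4/7))/3) = 1/(40929 + 62*(20*(-6/7))/3) = 1/(40929 + (62/3)*(-120/7)) = 1/(40929 - 2480/7) = 1/(284023/7) = 7/284023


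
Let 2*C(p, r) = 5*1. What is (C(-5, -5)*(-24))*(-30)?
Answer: 1800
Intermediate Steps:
C(p, r) = 5/2 (C(p, r) = (5*1)/2 = (½)*5 = 5/2)
(C(-5, -5)*(-24))*(-30) = ((5/2)*(-24))*(-30) = -60*(-30) = 1800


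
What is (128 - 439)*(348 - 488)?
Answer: 43540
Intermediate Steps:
(128 - 439)*(348 - 488) = -311*(-140) = 43540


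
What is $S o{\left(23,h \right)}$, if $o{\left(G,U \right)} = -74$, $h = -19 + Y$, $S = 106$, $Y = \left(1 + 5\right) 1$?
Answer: $-7844$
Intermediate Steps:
$Y = 6$ ($Y = 6 \cdot 1 = 6$)
$h = -13$ ($h = -19 + 6 = -13$)
$S o{\left(23,h \right)} = 106 \left(-74\right) = -7844$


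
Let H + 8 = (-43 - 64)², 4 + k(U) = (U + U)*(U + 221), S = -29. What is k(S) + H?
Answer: 301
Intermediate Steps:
k(U) = -4 + 2*U*(221 + U) (k(U) = -4 + (U + U)*(U + 221) = -4 + (2*U)*(221 + U) = -4 + 2*U*(221 + U))
H = 11441 (H = -8 + (-43 - 64)² = -8 + (-107)² = -8 + 11449 = 11441)
k(S) + H = (-4 + 2*(-29)² + 442*(-29)) + 11441 = (-4 + 2*841 - 12818) + 11441 = (-4 + 1682 - 12818) + 11441 = -11140 + 11441 = 301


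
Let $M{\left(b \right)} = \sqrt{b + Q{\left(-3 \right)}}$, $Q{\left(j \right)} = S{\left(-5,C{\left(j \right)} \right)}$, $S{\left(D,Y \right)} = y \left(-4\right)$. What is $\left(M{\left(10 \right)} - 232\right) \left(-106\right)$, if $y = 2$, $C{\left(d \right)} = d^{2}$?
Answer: $24592 - 106 \sqrt{2} \approx 24442.0$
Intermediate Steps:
$S{\left(D,Y \right)} = -8$ ($S{\left(D,Y \right)} = 2 \left(-4\right) = -8$)
$Q{\left(j \right)} = -8$
$M{\left(b \right)} = \sqrt{-8 + b}$ ($M{\left(b \right)} = \sqrt{b - 8} = \sqrt{-8 + b}$)
$\left(M{\left(10 \right)} - 232\right) \left(-106\right) = \left(\sqrt{-8 + 10} - 232\right) \left(-106\right) = \left(\sqrt{2} - 232\right) \left(-106\right) = \left(-232 + \sqrt{2}\right) \left(-106\right) = 24592 - 106 \sqrt{2}$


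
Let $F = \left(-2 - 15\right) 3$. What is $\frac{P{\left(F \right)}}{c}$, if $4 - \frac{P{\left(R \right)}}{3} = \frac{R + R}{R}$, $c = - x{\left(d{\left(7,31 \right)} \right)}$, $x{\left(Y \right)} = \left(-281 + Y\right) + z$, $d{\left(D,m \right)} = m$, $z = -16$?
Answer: $\frac{3}{133} \approx 0.022556$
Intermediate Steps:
$x{\left(Y \right)} = -297 + Y$ ($x{\left(Y \right)} = \left(-281 + Y\right) - 16 = -297 + Y$)
$F = -51$ ($F = \left(-17\right) 3 = -51$)
$c = 266$ ($c = - (-297 + 31) = \left(-1\right) \left(-266\right) = 266$)
$P{\left(R \right)} = 6$ ($P{\left(R \right)} = 12 - 3 \frac{R + R}{R} = 12 - 3 \frac{2 R}{R} = 12 - 6 = 6$)
$\frac{P{\left(F \right)}}{c} = \frac{6}{266} = 6 \cdot \frac{1}{266} = \frac{3}{133}$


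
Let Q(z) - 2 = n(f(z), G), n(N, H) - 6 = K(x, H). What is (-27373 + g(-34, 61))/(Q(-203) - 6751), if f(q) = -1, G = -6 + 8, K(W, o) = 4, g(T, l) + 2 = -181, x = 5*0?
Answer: 27556/6739 ≈ 4.0890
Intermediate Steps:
x = 0
g(T, l) = -183 (g(T, l) = -2 - 181 = -183)
G = 2
n(N, H) = 10 (n(N, H) = 6 + 4 = 10)
Q(z) = 12 (Q(z) = 2 + 10 = 12)
(-27373 + g(-34, 61))/(Q(-203) - 6751) = (-27373 - 183)/(12 - 6751) = -27556/(-6739) = -27556*(-1/6739) = 27556/6739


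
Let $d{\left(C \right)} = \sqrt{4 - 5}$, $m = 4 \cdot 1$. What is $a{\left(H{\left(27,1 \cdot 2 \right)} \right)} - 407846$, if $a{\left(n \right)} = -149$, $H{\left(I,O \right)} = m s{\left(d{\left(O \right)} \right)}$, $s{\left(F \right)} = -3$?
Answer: $-407995$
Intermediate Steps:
$m = 4$
$d{\left(C \right)} = i$ ($d{\left(C \right)} = \sqrt{-1} = i$)
$H{\left(I,O \right)} = -12$ ($H{\left(I,O \right)} = 4 \left(-3\right) = -12$)
$a{\left(H{\left(27,1 \cdot 2 \right)} \right)} - 407846 = -149 - 407846 = -407995$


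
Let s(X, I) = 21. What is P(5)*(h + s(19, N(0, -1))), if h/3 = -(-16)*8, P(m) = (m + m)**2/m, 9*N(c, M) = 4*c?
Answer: 8100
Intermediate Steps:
N(c, M) = 4*c/9 (N(c, M) = (4*c)/9 = 4*c/9)
P(m) = 4*m (P(m) = (2*m)**2/m = (4*m**2)/m = 4*m)
h = 384 (h = 3*(-(-16)*8) = 3*(-1*(-128)) = 3*128 = 384)
P(5)*(h + s(19, N(0, -1))) = (4*5)*(384 + 21) = 20*405 = 8100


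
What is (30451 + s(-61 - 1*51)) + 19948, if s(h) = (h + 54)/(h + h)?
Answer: 5644717/112 ≈ 50399.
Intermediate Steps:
s(h) = (54 + h)/(2*h) (s(h) = (54 + h)/((2*h)) = (54 + h)*(1/(2*h)) = (54 + h)/(2*h))
(30451 + s(-61 - 1*51)) + 19948 = (30451 + (54 + (-61 - 1*51))/(2*(-61 - 1*51))) + 19948 = (30451 + (54 + (-61 - 51))/(2*(-61 - 51))) + 19948 = (30451 + (½)*(54 - 112)/(-112)) + 19948 = (30451 + (½)*(-1/112)*(-58)) + 19948 = (30451 + 29/112) + 19948 = 3410541/112 + 19948 = 5644717/112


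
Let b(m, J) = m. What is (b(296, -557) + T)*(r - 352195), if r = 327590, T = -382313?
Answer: 9399528285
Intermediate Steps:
(b(296, -557) + T)*(r - 352195) = (296 - 382313)*(327590 - 352195) = -382017*(-24605) = 9399528285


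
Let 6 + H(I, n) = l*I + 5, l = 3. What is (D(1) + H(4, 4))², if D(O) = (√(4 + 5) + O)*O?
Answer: 225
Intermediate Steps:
D(O) = O*(3 + O) (D(O) = (√9 + O)*O = (3 + O)*O = O*(3 + O))
H(I, n) = -1 + 3*I (H(I, n) = -6 + (3*I + 5) = -6 + (5 + 3*I) = -1 + 3*I)
(D(1) + H(4, 4))² = (1*(3 + 1) + (-1 + 3*4))² = (1*4 + (-1 + 12))² = (4 + 11)² = 15² = 225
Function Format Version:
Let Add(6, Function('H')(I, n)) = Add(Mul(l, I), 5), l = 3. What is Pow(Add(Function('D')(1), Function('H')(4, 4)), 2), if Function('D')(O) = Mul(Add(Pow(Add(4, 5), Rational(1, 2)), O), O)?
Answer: 225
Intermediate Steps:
Function('D')(O) = Mul(O, Add(3, O)) (Function('D')(O) = Mul(Add(Pow(9, Rational(1, 2)), O), O) = Mul(Add(3, O), O) = Mul(O, Add(3, O)))
Function('H')(I, n) = Add(-1, Mul(3, I)) (Function('H')(I, n) = Add(-6, Add(Mul(3, I), 5)) = Add(-6, Add(5, Mul(3, I))) = Add(-1, Mul(3, I)))
Pow(Add(Function('D')(1), Function('H')(4, 4)), 2) = Pow(Add(Mul(1, Add(3, 1)), Add(-1, Mul(3, 4))), 2) = Pow(Add(Mul(1, 4), Add(-1, 12)), 2) = Pow(Add(4, 11), 2) = Pow(15, 2) = 225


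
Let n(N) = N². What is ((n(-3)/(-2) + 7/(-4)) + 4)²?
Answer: 81/16 ≈ 5.0625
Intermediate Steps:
((n(-3)/(-2) + 7/(-4)) + 4)² = (((-3)²/(-2) + 7/(-4)) + 4)² = ((9*(-½) + 7*(-¼)) + 4)² = ((-9/2 - 7/4) + 4)² = (-25/4 + 4)² = (-9/4)² = 81/16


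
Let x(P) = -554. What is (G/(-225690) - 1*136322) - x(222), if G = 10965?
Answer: -2042766059/15046 ≈ -1.3577e+5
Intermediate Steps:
(G/(-225690) - 1*136322) - x(222) = (10965/(-225690) - 1*136322) - 1*(-554) = (10965*(-1/225690) - 136322) + 554 = (-731/15046 - 136322) + 554 = -2051101543/15046 + 554 = -2042766059/15046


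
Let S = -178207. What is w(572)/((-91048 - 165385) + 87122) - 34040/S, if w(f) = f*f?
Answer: -52543132648/30172405377 ≈ -1.7414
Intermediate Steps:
w(f) = f**2
w(572)/((-91048 - 165385) + 87122) - 34040/S = 572**2/((-91048 - 165385) + 87122) - 34040/(-178207) = 327184/(-256433 + 87122) - 34040*(-1/178207) = 327184/(-169311) + 34040/178207 = 327184*(-1/169311) + 34040/178207 = -327184/169311 + 34040/178207 = -52543132648/30172405377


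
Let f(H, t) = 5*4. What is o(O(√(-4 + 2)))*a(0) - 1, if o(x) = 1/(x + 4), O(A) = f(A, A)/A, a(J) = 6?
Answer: (I - 5*√2)/(2*I + 5*√2) ≈ -0.88889 + 0.39284*I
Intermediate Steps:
f(H, t) = 20
O(A) = 20/A
o(x) = 1/(4 + x)
o(O(√(-4 + 2)))*a(0) - 1 = 6/(4 + 20/(√(-4 + 2))) - 1 = 6/(4 + 20/(√(-2))) - 1 = 6/(4 + 20/((I*√2))) - 1 = 6/(4 + 20*(-I*√2/2)) - 1 = 6/(4 - 10*I*√2) - 1 = -1 + 6/(4 - 10*I*√2)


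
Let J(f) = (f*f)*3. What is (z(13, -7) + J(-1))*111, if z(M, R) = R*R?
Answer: 5772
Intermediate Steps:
J(f) = 3*f**2 (J(f) = f**2*3 = 3*f**2)
z(M, R) = R**2
(z(13, -7) + J(-1))*111 = ((-7)**2 + 3*(-1)**2)*111 = (49 + 3*1)*111 = (49 + 3)*111 = 52*111 = 5772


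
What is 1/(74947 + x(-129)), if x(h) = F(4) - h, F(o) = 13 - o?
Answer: 1/75085 ≈ 1.3318e-5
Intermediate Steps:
x(h) = 9 - h (x(h) = (13 - 1*4) - h = (13 - 4) - h = 9 - h)
1/(74947 + x(-129)) = 1/(74947 + (9 - 1*(-129))) = 1/(74947 + (9 + 129)) = 1/(74947 + 138) = 1/75085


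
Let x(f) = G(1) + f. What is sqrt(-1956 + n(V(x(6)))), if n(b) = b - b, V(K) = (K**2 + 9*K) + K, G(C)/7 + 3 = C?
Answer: 2*I*sqrt(489) ≈ 44.227*I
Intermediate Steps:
G(C) = -21 + 7*C
x(f) = -14 + f (x(f) = (-21 + 7*1) + f = (-21 + 7) + f = -14 + f)
V(K) = K**2 + 10*K
n(b) = 0
sqrt(-1956 + n(V(x(6)))) = sqrt(-1956 + 0) = sqrt(-1956) = 2*I*sqrt(489)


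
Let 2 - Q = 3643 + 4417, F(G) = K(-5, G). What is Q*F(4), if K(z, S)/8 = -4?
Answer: 257856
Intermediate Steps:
K(z, S) = -32 (K(z, S) = 8*(-4) = -32)
F(G) = -32
Q = -8058 (Q = 2 - (3643 + 4417) = 2 - 1*8060 = 2 - 8060 = -8058)
Q*F(4) = -8058*(-32) = 257856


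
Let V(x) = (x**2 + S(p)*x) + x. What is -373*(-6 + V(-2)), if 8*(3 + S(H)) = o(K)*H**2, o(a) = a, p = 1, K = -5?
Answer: -4849/4 ≈ -1212.3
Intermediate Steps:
S(H) = -3 - 5*H**2/8 (S(H) = -3 + (-5*H**2)/8 = -3 - 5*H**2/8)
V(x) = x**2 - 21*x/8 (V(x) = (x**2 + (-3 - 5/8*1**2)*x) + x = (x**2 + (-3 - 5/8*1)*x) + x = (x**2 + (-3 - 5/8)*x) + x = (x**2 - 29*x/8) + x = x**2 - 21*x/8)
-373*(-6 + V(-2)) = -373*(-6 + (1/8)*(-2)*(-21 + 8*(-2))) = -373*(-6 + (1/8)*(-2)*(-21 - 16)) = -373*(-6 + (1/8)*(-2)*(-37)) = -373*(-6 + 37/4) = -373*13/4 = -4849/4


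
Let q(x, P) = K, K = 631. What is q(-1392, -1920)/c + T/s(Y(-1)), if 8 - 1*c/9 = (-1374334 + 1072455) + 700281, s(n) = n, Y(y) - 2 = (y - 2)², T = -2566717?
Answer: -9203081879423/39441006 ≈ -2.3334e+5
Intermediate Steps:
Y(y) = 2 + (-2 + y)² (Y(y) = 2 + (y - 2)² = 2 + (-2 + y)²)
q(x, P) = 631
c = -3585546 (c = 72 - 9*((-1374334 + 1072455) + 700281) = 72 - 9*(-301879 + 700281) = 72 - 9*398402 = 72 - 3585618 = -3585546)
q(-1392, -1920)/c + T/s(Y(-1)) = 631/(-3585546) - 2566717/(2 + (-2 - 1)²) = 631*(-1/3585546) - 2566717/(2 + (-3)²) = -631/3585546 - 2566717/(2 + 9) = -631/3585546 - 2566717/11 = -9203081879423/39441006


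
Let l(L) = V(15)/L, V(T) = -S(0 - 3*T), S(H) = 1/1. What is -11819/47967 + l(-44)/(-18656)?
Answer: -9701839583/39374383488 ≈ -0.24640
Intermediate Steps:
S(H) = 1 (S(H) = 1*1 = 1)
V(T) = -1 (V(T) = -1*1 = -1)
l(L) = -1/L
-11819/47967 + l(-44)/(-18656) = -11819/47967 - 1/(-44)/(-18656) = -11819*1/47967 - 1*(-1/44)*(-1/18656) = -11819/47967 + (1/44)*(-1/18656) = -11819/47967 - 1/820864 = -9701839583/39374383488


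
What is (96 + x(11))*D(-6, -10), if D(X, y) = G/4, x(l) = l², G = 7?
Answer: 1519/4 ≈ 379.75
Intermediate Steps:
D(X, y) = 7/4
(96 + x(11))*D(-6, -10) = (96 + 11²)*(7/4) = (96 + 121)*(7/4) = 217*(7/4) = 1519/4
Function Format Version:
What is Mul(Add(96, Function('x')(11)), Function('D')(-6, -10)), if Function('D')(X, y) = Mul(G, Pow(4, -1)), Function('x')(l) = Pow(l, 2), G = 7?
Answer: Rational(1519, 4) ≈ 379.75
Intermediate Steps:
Function('D')(X, y) = Rational(7, 4) (Function('D')(X, y) = Mul(7, Pow(4, -1)) = Mul(7, Rational(1, 4)) = Rational(7, 4))
Mul(Add(96, Function('x')(11)), Function('D')(-6, -10)) = Mul(Add(96, Pow(11, 2)), Rational(7, 4)) = Mul(Add(96, 121), Rational(7, 4)) = Mul(217, Rational(7, 4)) = Rational(1519, 4)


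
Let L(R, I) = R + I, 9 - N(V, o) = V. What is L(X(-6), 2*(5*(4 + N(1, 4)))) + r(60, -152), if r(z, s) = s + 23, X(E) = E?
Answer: -15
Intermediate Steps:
N(V, o) = 9 - V
L(R, I) = I + R
r(z, s) = 23 + s
L(X(-6), 2*(5*(4 + N(1, 4)))) + r(60, -152) = (2*(5*(4 + (9 - 1*1))) - 6) + (23 - 152) = (2*(5*(4 + (9 - 1))) - 6) - 129 = (2*(5*(4 + 8)) - 6) - 129 = (2*(5*12) - 6) - 129 = (2*60 - 6) - 129 = (120 - 6) - 129 = 114 - 129 = -15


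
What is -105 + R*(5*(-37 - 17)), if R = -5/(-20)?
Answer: -345/2 ≈ -172.50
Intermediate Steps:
R = 1/4 (R = -1/20*(-5) = 1/4 ≈ 0.25000)
-105 + R*(5*(-37 - 17)) = -105 + (5*(-37 - 17))/4 = -105 + (5*(-54))/4 = -105 + (1/4)*(-270) = -105 - 135/2 = -345/2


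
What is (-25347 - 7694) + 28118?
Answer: -4923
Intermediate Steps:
(-25347 - 7694) + 28118 = -33041 + 28118 = -4923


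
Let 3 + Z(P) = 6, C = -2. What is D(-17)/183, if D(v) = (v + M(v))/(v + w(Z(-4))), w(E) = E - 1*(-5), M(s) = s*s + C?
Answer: -10/61 ≈ -0.16393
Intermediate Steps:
Z(P) = 3 (Z(P) = -3 + 6 = 3)
M(s) = -2 + s² (M(s) = s*s - 2 = s² - 2 = -2 + s²)
w(E) = 5 + E (w(E) = E + 5 = 5 + E)
D(v) = (-2 + v + v²)/(8 + v) (D(v) = (v + (-2 + v²))/(v + (5 + 3)) = (-2 + v + v²)/(v + 8) = (-2 + v + v²)/(8 + v))
D(-17)/183 = ((-2 - 17 + (-17)²)/(8 - 17))/183 = ((-2 - 17 + 289)/(-9))*(1/183) = -⅑*270*(1/183) = -30*1/183 = -10/61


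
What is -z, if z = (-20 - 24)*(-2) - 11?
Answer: -77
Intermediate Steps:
z = 77 (z = -44*(-2) - 11 = 88 - 11 = 77)
-z = -1*77 = -77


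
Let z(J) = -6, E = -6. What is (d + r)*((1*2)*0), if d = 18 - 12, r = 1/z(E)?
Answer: 0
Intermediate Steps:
r = -⅙ (r = 1/(-6) = -⅙ ≈ -0.16667)
d = 6
(d + r)*((1*2)*0) = (6 - ⅙)*((1*2)*0) = 35*(2*0)/6 = (35/6)*0 = 0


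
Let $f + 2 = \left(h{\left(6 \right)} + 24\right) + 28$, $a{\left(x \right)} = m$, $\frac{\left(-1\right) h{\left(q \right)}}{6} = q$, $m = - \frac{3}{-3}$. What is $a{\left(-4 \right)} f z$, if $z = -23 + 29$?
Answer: $84$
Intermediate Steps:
$z = 6$
$m = 1$ ($m = \left(-3\right) \left(- \frac{1}{3}\right) = 1$)
$h{\left(q \right)} = - 6 q$
$a{\left(x \right)} = 1$
$f = 14$ ($f = -2 + \left(\left(\left(-6\right) 6 + 24\right) + 28\right) = -2 + \left(\left(-36 + 24\right) + 28\right) = -2 + \left(-12 + 28\right) = -2 + 16 = 14$)
$a{\left(-4 \right)} f z = 1 \cdot 14 \cdot 6 = 14 \cdot 6 = 84$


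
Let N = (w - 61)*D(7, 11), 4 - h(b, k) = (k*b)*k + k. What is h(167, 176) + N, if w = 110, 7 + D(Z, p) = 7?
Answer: -5173164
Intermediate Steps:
D(Z, p) = 0 (D(Z, p) = -7 + 7 = 0)
h(b, k) = 4 - k - b*k² (h(b, k) = 4 - ((k*b)*k + k) = 4 - ((b*k)*k + k) = 4 - (b*k² + k) = 4 - (k + b*k²) = 4 + (-k - b*k²) = 4 - k - b*k²)
N = 0 (N = (110 - 61)*0 = 49*0 = 0)
h(167, 176) + N = (4 - 1*176 - 1*167*176²) + 0 = (4 - 176 - 1*167*30976) + 0 = (4 - 176 - 5172992) + 0 = -5173164 + 0 = -5173164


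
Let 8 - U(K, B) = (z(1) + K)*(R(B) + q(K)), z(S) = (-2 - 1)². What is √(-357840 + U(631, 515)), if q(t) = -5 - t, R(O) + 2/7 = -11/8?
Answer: 2*√615818/7 ≈ 224.21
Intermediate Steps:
z(S) = 9 (z(S) = (-3)² = 9)
R(O) = -93/56 (R(O) = -2/7 - 11/8 = -93/56)
U(K, B) = 8 - (9 + K)*(-373/56 - K) (U(K, B) = 8 - (9 + K)*(-93/56 + (-5 - K)) = 8 - (9 + K)*(-373/56 - K))
√(-357840 + U(631, 515)) = √(-357840 + (3805/56 + 631² + (877/56)*631)) = √(-357840 + (3805/56 + 398161 + 553387/56)) = √(-357840 + 2856776/7) = √(351896/7) = 2*√615818/7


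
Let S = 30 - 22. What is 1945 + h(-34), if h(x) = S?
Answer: 1953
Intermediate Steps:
S = 8
h(x) = 8
1945 + h(-34) = 1945 + 8 = 1953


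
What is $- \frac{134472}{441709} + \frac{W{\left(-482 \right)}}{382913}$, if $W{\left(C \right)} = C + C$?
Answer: $- \frac{51916884412}{169136118317} \approx -0.30695$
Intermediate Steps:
$W{\left(C \right)} = 2 C$
$- \frac{134472}{441709} + \frac{W{\left(-482 \right)}}{382913} = - \frac{134472}{441709} + \frac{2 \left(-482\right)}{382913} = \left(-134472\right) \frac{1}{441709} - \frac{964}{382913} = - \frac{134472}{441709} - \frac{964}{382913} = - \frac{51916884412}{169136118317}$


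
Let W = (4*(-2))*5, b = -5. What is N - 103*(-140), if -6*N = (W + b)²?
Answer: 28165/2 ≈ 14083.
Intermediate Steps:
W = -40 (W = -8*5 = -40)
N = -675/2 (N = -(-40 - 5)²/6 = -⅙*(-45)² = -⅙*2025 = -675/2 ≈ -337.50)
N - 103*(-140) = -675/2 - 103*(-140) = -675/2 + 14420 = 28165/2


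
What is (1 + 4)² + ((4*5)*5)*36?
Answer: 3625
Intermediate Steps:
(1 + 4)² + ((4*5)*5)*36 = 5² + (20*5)*36 = 25 + 100*36 = 25 + 3600 = 3625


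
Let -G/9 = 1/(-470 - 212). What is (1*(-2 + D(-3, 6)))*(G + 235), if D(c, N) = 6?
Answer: 320558/341 ≈ 940.05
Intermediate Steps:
G = 9/682 (G = -9/(-470 - 212) = -9/(-682) = -9*(-1/682) = 9/682 ≈ 0.013196)
(1*(-2 + D(-3, 6)))*(G + 235) = (1*(-2 + 6))*(9/682 + 235) = (1*4)*(160279/682) = 4*(160279/682) = 320558/341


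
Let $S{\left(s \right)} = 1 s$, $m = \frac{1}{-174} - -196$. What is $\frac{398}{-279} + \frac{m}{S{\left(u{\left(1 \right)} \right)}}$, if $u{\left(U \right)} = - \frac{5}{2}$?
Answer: $- \frac{3229289}{40455} \approx -79.824$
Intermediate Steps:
$m = \frac{34103}{174}$ ($m = - \frac{1}{174} + 196 = \frac{34103}{174} \approx 195.99$)
$u{\left(U \right)} = - \frac{5}{2}$ ($u{\left(U \right)} = \left(-5\right) \frac{1}{2} = - \frac{5}{2}$)
$S{\left(s \right)} = s$
$\frac{398}{-279} + \frac{m}{S{\left(u{\left(1 \right)} \right)}} = \frac{398}{-279} + \frac{34103}{174 \left(- \frac{5}{2}\right)} = 398 \left(- \frac{1}{279}\right) + \frac{34103}{174} \left(- \frac{2}{5}\right) = - \frac{398}{279} - \frac{34103}{435} = - \frac{3229289}{40455}$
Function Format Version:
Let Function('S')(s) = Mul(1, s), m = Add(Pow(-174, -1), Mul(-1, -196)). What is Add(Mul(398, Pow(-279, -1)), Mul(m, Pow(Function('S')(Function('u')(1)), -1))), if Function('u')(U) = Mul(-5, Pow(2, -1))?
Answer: Rational(-3229289, 40455) ≈ -79.824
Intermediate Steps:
m = Rational(34103, 174) (m = Add(Rational(-1, 174), 196) = Rational(34103, 174) ≈ 195.99)
Function('u')(U) = Rational(-5, 2) (Function('u')(U) = Mul(-5, Rational(1, 2)) = Rational(-5, 2))
Function('S')(s) = s
Add(Mul(398, Pow(-279, -1)), Mul(m, Pow(Function('S')(Function('u')(1)), -1))) = Add(Mul(398, Pow(-279, -1)), Mul(Rational(34103, 174), Pow(Rational(-5, 2), -1))) = Add(Mul(398, Rational(-1, 279)), Mul(Rational(34103, 174), Rational(-2, 5))) = Add(Rational(-398, 279), Rational(-34103, 435)) = Rational(-3229289, 40455)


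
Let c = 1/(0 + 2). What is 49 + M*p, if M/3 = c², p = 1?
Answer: 199/4 ≈ 49.750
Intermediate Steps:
c = ½ (c = 1/2 = ½ ≈ 0.50000)
M = ¾ (M = 3*(½)² = 3*(¼) = ¾ ≈ 0.75000)
49 + M*p = 49 + (¾)*1 = 49 + ¾ = 199/4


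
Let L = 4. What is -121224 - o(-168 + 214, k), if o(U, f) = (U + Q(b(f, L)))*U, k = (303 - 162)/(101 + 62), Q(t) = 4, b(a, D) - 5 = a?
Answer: -123524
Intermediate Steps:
b(a, D) = 5 + a
k = 141/163 ≈ 0.86503
o(U, f) = U*(4 + U) (o(U, f) = (U + 4)*U = (4 + U)*U = U*(4 + U))
-121224 - o(-168 + 214, k) = -121224 - (-168 + 214)*(4 + (-168 + 214)) = -121224 - 46*(4 + 46) = -121224 - 46*50 = -121224 - 1*2300 = -121224 - 2300 = -123524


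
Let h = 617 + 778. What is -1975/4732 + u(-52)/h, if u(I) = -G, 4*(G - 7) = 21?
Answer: -703273/1650285 ≈ -0.42615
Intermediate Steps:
G = 49/4 (G = 7 + (¼)*21 = 7 + 21/4 = 49/4 ≈ 12.250)
u(I) = -49/4 (u(I) = -1*49/4 = -49/4)
h = 1395
-1975/4732 + u(-52)/h = -1975/4732 - 49/4/1395 = -1975*1/4732 - 49/4*1/1395 = -1975/4732 - 49/5580 = -703273/1650285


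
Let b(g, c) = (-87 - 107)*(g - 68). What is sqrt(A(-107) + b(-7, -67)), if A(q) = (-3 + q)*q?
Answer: 4*sqrt(1645) ≈ 162.23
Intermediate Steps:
b(g, c) = 13192 - 194*g (b(g, c) = -194*(-68 + g) = 13192 - 194*g)
A(q) = q*(-3 + q)
sqrt(A(-107) + b(-7, -67)) = sqrt(-107*(-3 - 107) + (13192 - 194*(-7))) = sqrt(-107*(-110) + (13192 + 1358)) = sqrt(11770 + 14550) = sqrt(26320) = 4*sqrt(1645)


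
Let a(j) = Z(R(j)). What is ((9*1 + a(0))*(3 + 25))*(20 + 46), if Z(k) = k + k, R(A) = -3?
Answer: 5544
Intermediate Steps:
Z(k) = 2*k
a(j) = -6 (a(j) = 2*(-3) = -6)
((9*1 + a(0))*(3 + 25))*(20 + 46) = ((9*1 - 6)*(3 + 25))*(20 + 46) = ((9 - 6)*28)*66 = (3*28)*66 = 84*66 = 5544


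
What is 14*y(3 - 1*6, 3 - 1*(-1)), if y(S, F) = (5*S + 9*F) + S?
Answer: 252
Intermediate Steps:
y(S, F) = 6*S + 9*F
14*y(3 - 1*6, 3 - 1*(-1)) = 14*(6*(3 - 1*6) + 9*(3 - 1*(-1))) = 14*(6*(3 - 6) + 9*(3 + 1)) = 14*(6*(-3) + 9*4) = 14*(-18 + 36) = 14*18 = 252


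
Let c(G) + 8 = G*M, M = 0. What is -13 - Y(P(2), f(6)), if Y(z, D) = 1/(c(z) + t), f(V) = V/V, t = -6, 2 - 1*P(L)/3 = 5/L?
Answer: -181/14 ≈ -12.929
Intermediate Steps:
P(L) = 6 - 15/L
c(G) = -8 (c(G) = -8 + G*0 = -8 + 0 = -8)
f(V) = 1
Y(z, D) = -1/14 (Y(z, D) = 1/(-8 - 6) = 1/(-14) = -1/14)
-13 - Y(P(2), f(6)) = -13 - 1*(-1/14) = -13 + 1/14 = -181/14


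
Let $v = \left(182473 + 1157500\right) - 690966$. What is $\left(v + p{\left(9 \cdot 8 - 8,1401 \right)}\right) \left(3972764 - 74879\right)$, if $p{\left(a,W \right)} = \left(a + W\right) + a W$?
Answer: $2884965012360$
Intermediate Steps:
$p{\left(a,W \right)} = W + a + W a$ ($p{\left(a,W \right)} = \left(W + a\right) + W a = W + a + W a$)
$v = 649007$ ($v = 1339973 - 690966 = 649007$)
$\left(v + p{\left(9 \cdot 8 - 8,1401 \right)}\right) \left(3972764 - 74879\right) = \left(649007 + \left(1401 + \left(9 \cdot 8 - 8\right) + 1401 \left(9 \cdot 8 - 8\right)\right)\right) \left(3972764 - 74879\right) = \left(649007 + \left(1401 + \left(72 - 8\right) + 1401 \left(72 - 8\right)\right)\right) 3897885 = \left(649007 + \left(1401 + 64 + 1401 \cdot 64\right)\right) 3897885 = \left(649007 + \left(1401 + 64 + 89664\right)\right) 3897885 = \left(649007 + 91129\right) 3897885 = 740136 \cdot 3897885 = 2884965012360$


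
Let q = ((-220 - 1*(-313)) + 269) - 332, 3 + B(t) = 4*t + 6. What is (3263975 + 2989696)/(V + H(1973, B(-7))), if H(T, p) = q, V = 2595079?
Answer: 6253671/2595109 ≈ 2.4098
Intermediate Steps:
B(t) = 3 + 4*t (B(t) = -3 + (4*t + 6) = -3 + (6 + 4*t) = 3 + 4*t)
q = 30 (q = ((-220 + 313) + 269) - 332 = (93 + 269) - 332 = 362 - 332 = 30)
H(T, p) = 30
(3263975 + 2989696)/(V + H(1973, B(-7))) = (3263975 + 2989696)/(2595079 + 30) = 6253671/2595109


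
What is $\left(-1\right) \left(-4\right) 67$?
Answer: $268$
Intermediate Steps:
$\left(-1\right) \left(-4\right) 67 = 4 \cdot 67 = 268$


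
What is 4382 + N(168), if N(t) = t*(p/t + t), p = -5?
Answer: 32601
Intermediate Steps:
N(t) = t*(t - 5/t) (N(t) = t*(-5/t + t) = t*(t - 5/t))
4382 + N(168) = 4382 + (-5 + 168²) = 4382 + (-5 + 28224) = 4382 + 28219 = 32601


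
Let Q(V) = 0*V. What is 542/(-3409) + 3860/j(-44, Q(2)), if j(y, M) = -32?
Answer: -3294021/27272 ≈ -120.78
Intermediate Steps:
Q(V) = 0
542/(-3409) + 3860/j(-44, Q(2)) = 542/(-3409) + 3860/(-32) = 542*(-1/3409) + 3860*(-1/32) = -542/3409 - 965/8 = -3294021/27272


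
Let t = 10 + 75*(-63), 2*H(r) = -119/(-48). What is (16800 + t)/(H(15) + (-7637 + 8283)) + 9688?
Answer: 120624808/12427 ≈ 9706.7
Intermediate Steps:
H(r) = 119/96 (H(r) = (-119/(-48))/2 = (-119*(-1/48))/2 = (½)*(119/48) = 119/96)
t = -4715 (t = 10 - 4725 = -4715)
(16800 + t)/(H(15) + (-7637 + 8283)) + 9688 = (16800 - 4715)/(119/96 + (-7637 + 8283)) + 9688 = 12085/(119/96 + 646) + 9688 = 12085/(62135/96) + 9688 = 12085*(96/62135) + 9688 = 232032/12427 + 9688 = 120624808/12427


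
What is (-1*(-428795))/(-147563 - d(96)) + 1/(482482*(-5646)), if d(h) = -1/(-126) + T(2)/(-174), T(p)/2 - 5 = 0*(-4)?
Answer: -4268155614689582981/1468817582921500812 ≈ -2.9058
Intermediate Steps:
T(p) = 10 (T(p) = 10 + 2*(0*(-4)) = 10 + 2*0 = 10 + 0 = 10)
d(h) = -181/3654 (d(h) = -1/(-126) + 10/(-174) = -1*(-1/126) + 10*(-1/174) = 1/126 - 5/87 = -181/3654)
(-1*(-428795))/(-147563 - d(96)) + 1/(482482*(-5646)) = (-1*(-428795))/(-147563 - 1*(-181/3654)) + 1/(482482*(-5646)) = 428795/(-147563 + 181/3654) + (1/482482)*(-1/5646) = 428795/(-539195021/3654) - 1/2724093372 = 428795*(-3654/539195021) - 1/2724093372 = -1566816930/539195021 - 1/2724093372 = -4268155614689582981/1468817582921500812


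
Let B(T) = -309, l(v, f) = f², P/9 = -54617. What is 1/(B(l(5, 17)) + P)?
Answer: -1/491862 ≈ -2.0331e-6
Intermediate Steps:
P = -491553 (P = 9*(-54617) = -491553)
1/(B(l(5, 17)) + P) = 1/(-309 - 491553) = 1/(-491862) = -1/491862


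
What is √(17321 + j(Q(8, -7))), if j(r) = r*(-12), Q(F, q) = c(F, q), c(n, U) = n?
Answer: 5*√689 ≈ 131.24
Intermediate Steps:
Q(F, q) = F
j(r) = -12*r
√(17321 + j(Q(8, -7))) = √(17321 - 12*8) = √(17321 - 96) = √17225 = 5*√689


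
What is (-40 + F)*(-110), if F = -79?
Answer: 13090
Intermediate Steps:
(-40 + F)*(-110) = (-40 - 79)*(-110) = -119*(-110) = 13090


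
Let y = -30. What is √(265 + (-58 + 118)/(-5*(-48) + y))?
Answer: √12999/7 ≈ 16.288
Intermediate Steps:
√(265 + (-58 + 118)/(-5*(-48) + y)) = √(265 + (-58 + 118)/(-5*(-48) - 30)) = √(265 + 60/(240 - 30)) = √(265 + 60/210) = √(265 + 60*(1/210)) = √(265 + 2/7) = √(1857/7) = √12999/7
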